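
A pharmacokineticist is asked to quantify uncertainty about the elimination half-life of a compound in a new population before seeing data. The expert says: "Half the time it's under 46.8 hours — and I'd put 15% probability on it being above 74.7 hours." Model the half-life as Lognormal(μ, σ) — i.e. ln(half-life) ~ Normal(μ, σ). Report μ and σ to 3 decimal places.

If T ~ Lognormal(μ,σ) then ln T ~ Normal(μ,σ), so the p-quantile of ln T is μ + z_p·σ.
ln(46.8) = 3.846 and ln(74.7) = 4.313; z_{0.5} = 0, z_{0.85} = 1.036.
σ = (4.313 − 3.846)/(1.036 − (0)) = 0.451.
μ = 3.846 − (0)·0.451 = 3.846.

μ ≈ 3.846, σ ≈ 0.451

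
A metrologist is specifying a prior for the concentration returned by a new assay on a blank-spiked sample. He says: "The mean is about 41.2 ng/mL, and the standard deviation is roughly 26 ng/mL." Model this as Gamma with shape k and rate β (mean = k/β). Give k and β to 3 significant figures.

k ≈ 2.51, β ≈ 0.0609

For Gamma(k, rate β): mean = k/β, variance = k/β², so CV = 1/√k.
CV = SD/mean = 26/41.2 = 0.6311, hence k = 1/CV² = 2.51.
Then β = k/mean = 2.51/41.2 = 0.0609.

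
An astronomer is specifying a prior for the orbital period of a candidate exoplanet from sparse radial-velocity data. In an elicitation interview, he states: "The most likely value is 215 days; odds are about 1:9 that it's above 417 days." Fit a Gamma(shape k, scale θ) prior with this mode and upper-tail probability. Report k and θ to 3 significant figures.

k ≈ 5.36, θ ≈ 49.3

Gamma(k,θ) with k>1 has mode (k−1)θ, so θ = 215/(k−1).
Need P(X < 417) = 0.9 with θ tied to k this way. Start at k = 2, θ = 215: P(X<417) ≈ 0.577.
Too low — raise k to concentrate. Iterating converges to k ≈ 5.36.
Then θ = 215/(5.36−1) ≈ 49.3.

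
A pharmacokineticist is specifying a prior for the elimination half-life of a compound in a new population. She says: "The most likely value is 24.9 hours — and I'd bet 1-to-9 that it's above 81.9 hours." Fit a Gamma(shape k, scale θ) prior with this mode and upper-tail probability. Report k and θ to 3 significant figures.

Gamma(k,θ) with k>1 has mode (k−1)θ, so θ = 24.9/(k−1).
Need P(X < 81.9) = 0.9 with θ tied to k this way. Start at k = 2, θ = 24.9: P(X<81.9) ≈ 0.840.
Too low — raise k to concentrate. Iterating converges to k ≈ 2.33.
Then θ = 24.9/(2.33−1) ≈ 18.7.

k ≈ 2.33, θ ≈ 18.7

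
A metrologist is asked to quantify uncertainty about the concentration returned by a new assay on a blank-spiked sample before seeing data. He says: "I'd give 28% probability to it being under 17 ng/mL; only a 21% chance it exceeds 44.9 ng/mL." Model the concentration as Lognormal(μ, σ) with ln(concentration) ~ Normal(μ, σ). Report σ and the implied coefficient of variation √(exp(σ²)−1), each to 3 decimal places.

If T ~ Lognormal(μ,σ) then ln T ~ Normal(μ,σ), so the p-quantile of ln T is μ + z_p·σ.
ln(17) = 2.833 and ln(44.9) = 3.804; z_{0.28} = -0.5828, z_{0.79} = 0.8064.
σ = (3.804 − 2.833)/(0.8064 − (-0.5828)) = 0.699.
μ = 2.833 − (-0.5828)·0.699 = 3.241.
CV = √(exp(σ²)−1) = √(exp(0.4887)−1) = 0.794.

σ ≈ 0.699, CV ≈ 0.794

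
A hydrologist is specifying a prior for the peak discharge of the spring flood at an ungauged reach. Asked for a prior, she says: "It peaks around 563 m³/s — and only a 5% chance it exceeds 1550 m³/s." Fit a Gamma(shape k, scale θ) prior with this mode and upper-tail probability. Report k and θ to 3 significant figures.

Gamma(k,θ) with k>1 has mode (k−1)θ, so θ = 563/(k−1).
Need P(X < 1550) = 0.95 with θ tied to k this way. Start at k = 2, θ = 563: P(X<1550) ≈ 0.761.
Too low — raise k to concentrate. Iterating converges to k ≈ 3.62.
Then θ = 563/(3.62−1) ≈ 215.

k ≈ 3.62, θ ≈ 215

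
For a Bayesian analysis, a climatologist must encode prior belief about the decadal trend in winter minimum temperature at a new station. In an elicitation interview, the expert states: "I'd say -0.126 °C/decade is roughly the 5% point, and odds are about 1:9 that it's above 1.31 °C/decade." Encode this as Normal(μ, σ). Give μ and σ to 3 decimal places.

The p-quantile of Normal(μ,σ) is μ + z_p·σ, with z_{0.05} = -1.645 and z_{0.9} = 1.282.
Eliminate σ: μ = (z₂·x₁ − z₁·x₂)/(z₂ − z₁) = (1.282·-0.126 − (-1.645)·1.31)/2.926 = 0.681.
Then σ = (x₂ − x₁)/(z₂ − z₁) = (1.31 − -0.126)/2.926 = 0.491.

μ = 0.681, σ = 0.491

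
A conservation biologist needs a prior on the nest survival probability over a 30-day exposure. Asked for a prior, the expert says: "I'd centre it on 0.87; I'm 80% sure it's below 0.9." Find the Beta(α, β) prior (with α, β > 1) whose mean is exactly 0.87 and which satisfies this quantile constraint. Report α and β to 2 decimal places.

α ≈ 80.16, β ≈ 11.98

With mean 0.87 fixed, write α = 0.87s, β = 0.13s where s = α+β.
Need P(θ < 0.9) = 0.8 under Beta(0.87s, 0.13s). Normal approximation: (q−m)/√(m(1−m)/s) ≈ z_{0.8} = 0.842, so s ≈ 0.87·0.13·(0.842)²/(0.9−0.87)² = 89.0.
At s = 89.0: P(θ<0.9) ≈ 0.795. Adjusting to match 0.8 gives s ≈ 92.14.
So α = 0.87·92.14 ≈ 80.16, β = 0.13·92.14 ≈ 11.98.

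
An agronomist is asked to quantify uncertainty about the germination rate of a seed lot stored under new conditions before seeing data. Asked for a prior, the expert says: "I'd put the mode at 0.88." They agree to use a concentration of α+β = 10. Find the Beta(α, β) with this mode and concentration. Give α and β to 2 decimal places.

For α,β > 1 the Beta mode is (α−1)/(α+β−2). With α+β = 10, the mode is (α−1)/8.
Set (α−1)/8 = 0.88 → α = 1 + 0.88·8 = 8.04.
β = 10 − α = 1.96.

α = 8.04, β = 1.96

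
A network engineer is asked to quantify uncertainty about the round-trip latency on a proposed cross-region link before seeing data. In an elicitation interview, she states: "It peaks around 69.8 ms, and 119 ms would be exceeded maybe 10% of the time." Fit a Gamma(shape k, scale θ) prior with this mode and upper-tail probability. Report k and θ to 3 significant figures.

Gamma(k,θ) with k>1 has mode (k−1)θ, so θ = 69.8/(k−1).
Need P(X < 119) = 0.9 with θ tied to k this way. Start at k = 2, θ = 69.8: P(X<119) ≈ 0.508.
Too low — raise k to concentrate. Iterating converges to k ≈ 7.65.
Then θ = 69.8/(7.65−1) ≈ 10.5.

k ≈ 7.65, θ ≈ 10.5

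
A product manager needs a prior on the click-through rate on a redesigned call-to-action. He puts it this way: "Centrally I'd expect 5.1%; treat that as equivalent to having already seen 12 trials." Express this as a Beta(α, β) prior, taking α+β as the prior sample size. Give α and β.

Under the effective-sample-size interpretation, Beta(α, β) has prior mean α/(α+β) and prior sample size α+β.
So α+β = 12 and α/(α+β) = 0.051, giving α = 0.051·12 = 0.612 and β = 12 − 0.612 = 11.388.

α = 0.612, β = 11.388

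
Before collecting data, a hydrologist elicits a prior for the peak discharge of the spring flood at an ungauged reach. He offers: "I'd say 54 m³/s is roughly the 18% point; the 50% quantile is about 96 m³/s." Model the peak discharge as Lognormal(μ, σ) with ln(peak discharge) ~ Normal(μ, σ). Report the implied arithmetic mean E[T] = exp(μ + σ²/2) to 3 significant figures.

E[T] ≈ 117 m³/s

If T ~ Lognormal(μ,σ) then ln T ~ Normal(μ,σ), so the p-quantile of ln T is μ + z_p·σ.
ln(54) = 3.989 and ln(96) = 4.564; z_{0.18} = -0.9154, z_{0.5} = 0.
σ = (4.564 − 3.989)/(0 − (-0.9154)) = 0.629.
μ = 3.989 − (-0.9154)·0.629 = 4.564.
E[T] = exp(μ + σ²/2) = exp(4.564 + 0.1975) = 117 m³/s.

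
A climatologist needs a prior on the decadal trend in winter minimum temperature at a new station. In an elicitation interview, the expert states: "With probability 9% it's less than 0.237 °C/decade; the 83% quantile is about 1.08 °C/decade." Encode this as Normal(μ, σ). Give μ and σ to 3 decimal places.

For Normal(μ,σ), the p-quantile is μ + z_p·σ. Here z_{0.09} = -1.341, z_{0.83} = 0.9542.
So 0.237 = μ − 1.341σ and 1.08 = μ + 0.9542σ.
Subtracting: σ = (1.08 − 0.237)/(0.9542 − (-1.341)) = 0.367.
Then μ = 0.237 − (-1.341)·0.367 = 0.730.

μ = 0.730, σ = 0.367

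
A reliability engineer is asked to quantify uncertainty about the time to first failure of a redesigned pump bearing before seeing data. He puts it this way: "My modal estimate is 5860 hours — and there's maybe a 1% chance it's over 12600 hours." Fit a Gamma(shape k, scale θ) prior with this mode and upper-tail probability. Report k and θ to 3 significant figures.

Gamma(k,θ) with k>1 has mode (k−1)θ, so θ = 5860/(k−1).
Need P(X < 12600) = 0.99 with θ tied to k this way. Start at k = 2, θ = 5860: P(X<12600) ≈ 0.633.
Too low — raise k to concentrate. Iterating converges to k ≈ 9.26.
Then θ = 5860/(9.26−1) ≈ 709.

k ≈ 9.26, θ ≈ 709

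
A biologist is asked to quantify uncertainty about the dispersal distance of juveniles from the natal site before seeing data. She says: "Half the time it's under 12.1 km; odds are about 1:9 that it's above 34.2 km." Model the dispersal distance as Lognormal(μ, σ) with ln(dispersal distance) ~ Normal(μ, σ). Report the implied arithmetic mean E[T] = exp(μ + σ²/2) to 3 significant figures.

E[T] ≈ 16.8 km

If T ~ Lognormal(μ,σ) then ln T ~ Normal(μ,σ), so the p-quantile of ln T is μ + z_p·σ.
ln(12.1) = 2.493 and ln(34.2) = 3.532; z_{0.5} = 0, z_{0.9} = 1.282.
σ = (3.532 − 2.493)/(1.282 − (0)) = 0.811.
μ = 2.493 − (0)·0.811 = 2.493.
E[T] = exp(μ + σ²/2) = exp(2.493 + 0.3287) = 16.8 km.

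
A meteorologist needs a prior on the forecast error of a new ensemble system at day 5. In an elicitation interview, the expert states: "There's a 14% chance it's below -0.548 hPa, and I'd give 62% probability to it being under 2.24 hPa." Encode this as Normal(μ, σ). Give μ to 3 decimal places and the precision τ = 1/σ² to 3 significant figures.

μ = 1.625, τ = 0.247

The p-quantile of Normal(μ,σ) is μ + z_p·σ, with z_{0.14} = -1.08 and z_{0.62} = 0.3055.
Eliminate σ: μ = (z₂·x₁ − z₁·x₂)/(z₂ − z₁) = (0.3055·-0.548 − (-1.08)·2.24)/1.386 = 1.625.
Then σ = (x₂ − x₁)/(z₂ − z₁) = (2.24 − -0.548)/1.386 = 2.012.
Precision τ = 1/σ² = 1/2.012² = 0.247.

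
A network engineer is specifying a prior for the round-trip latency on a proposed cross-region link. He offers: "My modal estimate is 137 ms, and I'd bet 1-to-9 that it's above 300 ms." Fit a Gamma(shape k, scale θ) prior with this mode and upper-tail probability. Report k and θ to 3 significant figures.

Gamma(k,θ) with k>1 has mode (k−1)θ, so θ = 137/(k−1).
Need P(X < 300) = 0.9 with θ tied to k this way. Start at k = 2, θ = 137: P(X<300) ≈ 0.643.
Too low — raise k to concentrate. Iterating converges to k ≈ 4.13.
Then θ = 137/(4.13−1) ≈ 43.8.

k ≈ 4.13, θ ≈ 43.8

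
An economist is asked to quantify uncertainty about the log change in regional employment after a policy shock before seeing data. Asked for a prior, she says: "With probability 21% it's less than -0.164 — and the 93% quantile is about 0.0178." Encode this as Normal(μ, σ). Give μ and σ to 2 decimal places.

For Normal(μ,σ), the p-quantile is μ + z_p·σ. Here z_{0.21} = -0.8064, z_{0.93} = 1.476.
So -0.164 = μ − 0.8064σ and 0.0178 = μ + 1.476σ.
Subtracting: σ = (0.0178 − -0.164)/(1.476 − (-0.8064)) = 0.08.
Then μ = -0.164 − (-0.8064)·0.08 = -0.10.

μ = -0.10, σ = 0.08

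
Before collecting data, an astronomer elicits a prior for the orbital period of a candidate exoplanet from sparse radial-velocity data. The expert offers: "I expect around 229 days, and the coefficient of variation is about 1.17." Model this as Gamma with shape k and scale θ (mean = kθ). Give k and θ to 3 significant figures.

k ≈ 0.731, θ ≈ 313

For Gamma(k, scale θ): mean = kθ, variance = kθ², so CV = 1/√k.
CV = 1.17, hence k = 1/CV² = 0.731.
Then θ = mean/k = 229/0.731 = 313.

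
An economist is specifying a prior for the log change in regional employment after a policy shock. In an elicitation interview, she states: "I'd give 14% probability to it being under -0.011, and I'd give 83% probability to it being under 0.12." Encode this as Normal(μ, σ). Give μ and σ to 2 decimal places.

For Normal(μ,σ), the p-quantile is μ + z_p·σ. Here z_{0.14} = -1.08, z_{0.83} = 0.9542.
So -0.011 = μ − 1.08σ and 0.12 = μ + 0.9542σ.
Subtracting: σ = (0.12 − -0.011)/(0.9542 − (-1.08)) = 0.06.
Then μ = -0.011 − (-1.08)·0.06 = 0.06.

μ = 0.06, σ = 0.06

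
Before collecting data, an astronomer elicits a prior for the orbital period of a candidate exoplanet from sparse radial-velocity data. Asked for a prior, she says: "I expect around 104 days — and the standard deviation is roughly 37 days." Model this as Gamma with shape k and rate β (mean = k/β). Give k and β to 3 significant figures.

k ≈ 7.9, β ≈ 0.076

For Gamma(k, rate β): mean = k/β, variance = k/β², so CV = 1/√k.
CV = SD/mean = 37/104 = 0.3558, hence k = 1/CV² = 7.9.
Then β = k/mean = 7.9/104 = 0.076.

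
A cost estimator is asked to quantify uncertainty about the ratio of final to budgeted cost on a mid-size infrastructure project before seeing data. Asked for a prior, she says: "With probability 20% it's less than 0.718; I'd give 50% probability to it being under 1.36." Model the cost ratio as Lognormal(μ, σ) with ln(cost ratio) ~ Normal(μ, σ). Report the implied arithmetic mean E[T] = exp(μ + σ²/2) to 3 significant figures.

E[T] ≈ 1.81

If T ~ Lognormal(μ,σ) then ln T ~ Normal(μ,σ), so the p-quantile of ln T is μ + z_p·σ.
ln(0.718) = -0.3313 and ln(1.36) = 0.3075; z_{0.2} = -0.8416, z_{0.5} = 0.
σ = (0.3075 − -0.3313)/(0 − (-0.8416)) = 0.759.
μ = -0.3313 − (-0.8416)·0.759 = 0.307.
E[T] = exp(μ + σ²/2) = exp(0.307 + 0.2880) = 1.81.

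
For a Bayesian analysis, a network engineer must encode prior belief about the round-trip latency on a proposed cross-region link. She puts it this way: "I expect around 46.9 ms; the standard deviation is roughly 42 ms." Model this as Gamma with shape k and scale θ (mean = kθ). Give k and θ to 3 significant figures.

For Gamma(k, scale θ): mean = kθ, variance = kθ², so CV = 1/√k.
CV = SD/mean = 42/46.9 = 0.8955, hence k = 1/CV² = 1.25.
Then θ = mean/k = 46.9/1.25 = 37.6.

k ≈ 1.25, θ ≈ 37.6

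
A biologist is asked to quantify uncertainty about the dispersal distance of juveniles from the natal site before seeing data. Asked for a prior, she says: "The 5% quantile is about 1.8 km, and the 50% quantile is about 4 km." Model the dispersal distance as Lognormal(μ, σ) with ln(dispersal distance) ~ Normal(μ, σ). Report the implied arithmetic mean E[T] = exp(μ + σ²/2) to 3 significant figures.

E[T] ≈ 4.5 km

If T ~ Lognormal(μ,σ) then ln T ~ Normal(μ,σ), so the p-quantile of ln T is μ + z_p·σ.
ln(1.8) = 0.5878 and ln(4) = 1.386; z_{0.05} = -1.645, z_{0.5} = 0.
σ = (1.386 − 0.5878)/(0 − (-1.645)) = 0.485.
μ = 0.5878 − (-1.645)·0.485 = 1.386.
E[T] = exp(μ + σ²/2) = exp(1.386 + 0.1178) = 4.5 km.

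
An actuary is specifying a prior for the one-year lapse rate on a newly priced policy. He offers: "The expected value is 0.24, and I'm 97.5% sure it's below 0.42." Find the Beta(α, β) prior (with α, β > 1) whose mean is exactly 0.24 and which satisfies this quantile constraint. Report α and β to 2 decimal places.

α ≈ 6.10, β ≈ 19.31

With mean 0.24 fixed, write α = 0.24s, β = 0.76s where s = α+β.
Need P(θ < 0.42) = 0.975 under Beta(0.24s, 0.76s). Normal approximation: (q−m)/√(m(1−m)/s) ≈ z_{0.975} = 1.96, so s ≈ 0.24·0.76·(1.96)²/(0.42−0.24)² = 21.6.
At s = 21.6: P(θ<0.42) ≈ 0.965. Adjusting to match 0.975 gives s ≈ 25.40.
So α = 0.24·25.40 ≈ 6.10, β = 0.76·25.40 ≈ 19.31.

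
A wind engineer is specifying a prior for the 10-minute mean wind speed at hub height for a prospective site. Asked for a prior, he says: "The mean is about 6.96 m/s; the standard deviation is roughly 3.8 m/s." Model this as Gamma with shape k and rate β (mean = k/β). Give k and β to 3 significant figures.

For Gamma(k, rate β): mean = k/β, variance = k/β², so CV = 1/√k.
CV = SD/mean = 3.8/6.96 = 0.546, hence k = 1/CV² = 3.35.
Then β = k/mean = 3.35/6.96 = 0.482.

k ≈ 3.35, β ≈ 0.482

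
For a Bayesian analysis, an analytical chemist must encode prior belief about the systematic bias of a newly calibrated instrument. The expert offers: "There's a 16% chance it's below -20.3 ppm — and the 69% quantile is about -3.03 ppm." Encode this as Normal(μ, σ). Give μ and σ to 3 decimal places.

μ = -8.776, σ = 11.588

For Normal(μ,σ), the p-quantile is μ + z_p·σ. Here z_{0.16} = -0.9945, z_{0.69} = 0.4959.
So -20.3 = μ − 0.9945σ and -3.03 = μ + 0.4959σ.
Subtracting: σ = (-3.03 − -20.3)/(0.4959 − (-0.9945)) = 11.588.
Then μ = -20.3 − (-0.9945)·11.588 = -8.776.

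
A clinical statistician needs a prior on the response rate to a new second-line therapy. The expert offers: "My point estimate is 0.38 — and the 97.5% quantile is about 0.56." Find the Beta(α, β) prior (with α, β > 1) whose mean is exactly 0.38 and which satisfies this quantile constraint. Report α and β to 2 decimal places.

α ≈ 11.03, β ≈ 17.99

With mean 0.38 fixed, write α = 0.38s, β = 0.62s where s = α+β.
Need P(θ < 0.56) = 0.975 under Beta(0.38s, 0.62s). Normal approximation: (q−m)/√(m(1−m)/s) ≈ z_{0.975} = 1.96, so s ≈ 0.38·0.62·(1.96)²/(0.56−0.38)² = 27.9.
At s = 27.9: P(θ<0.56) ≈ 0.973. Adjusting to match 0.975 gives s ≈ 29.02.
So α = 0.38·29.02 ≈ 11.03, β = 0.62·29.02 ≈ 17.99.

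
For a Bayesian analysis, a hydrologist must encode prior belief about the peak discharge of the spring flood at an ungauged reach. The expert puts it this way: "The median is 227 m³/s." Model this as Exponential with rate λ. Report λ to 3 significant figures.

Exponential median = ln 2 / λ, so λ = ln 2 / 227.0 = 0.00305.

λ ≈ 0.00305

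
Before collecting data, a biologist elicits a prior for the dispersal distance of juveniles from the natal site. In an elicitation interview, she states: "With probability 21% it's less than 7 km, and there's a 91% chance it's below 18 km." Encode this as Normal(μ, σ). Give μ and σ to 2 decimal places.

μ = 11.13, σ = 5.12

The p-quantile of Normal(μ,σ) is μ + z_p·σ, with z_{0.21} = -0.8064 and z_{0.91} = 1.341.
Eliminate σ: μ = (z₂·x₁ − z₁·x₂)/(z₂ − z₁) = (1.341·7 − (-0.8064)·18)/2.147 = 11.13.
Then σ = (x₂ − x₁)/(z₂ − z₁) = (18 − 7)/2.147 = 5.12.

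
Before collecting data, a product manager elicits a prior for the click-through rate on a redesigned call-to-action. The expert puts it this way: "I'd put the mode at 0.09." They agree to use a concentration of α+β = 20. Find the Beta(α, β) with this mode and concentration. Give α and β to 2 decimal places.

α = 2.62, β = 17.38

For α,β > 1 the Beta mode is (α−1)/(α+β−2). With α+β = 20, the mode is (α−1)/18.
Set (α−1)/18 = 0.09 → α = 1 + 0.09·18 = 2.62.
β = 20 − α = 17.38.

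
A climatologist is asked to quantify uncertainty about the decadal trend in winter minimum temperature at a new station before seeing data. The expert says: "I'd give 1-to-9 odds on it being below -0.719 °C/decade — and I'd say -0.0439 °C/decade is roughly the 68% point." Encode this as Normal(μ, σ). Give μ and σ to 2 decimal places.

μ = -0.22, σ = 0.39

The p-quantile of Normal(μ,σ) is μ + z_p·σ, with z_{0.1} = -1.282 and z_{0.68} = 0.4677.
Eliminate σ: μ = (z₂·x₁ − z₁·x₂)/(z₂ − z₁) = (0.4677·-0.719 − (-1.282)·-0.0439)/1.749 = -0.22.
Then σ = (x₂ − x₁)/(z₂ − z₁) = (-0.0439 − -0.719)/1.749 = 0.39.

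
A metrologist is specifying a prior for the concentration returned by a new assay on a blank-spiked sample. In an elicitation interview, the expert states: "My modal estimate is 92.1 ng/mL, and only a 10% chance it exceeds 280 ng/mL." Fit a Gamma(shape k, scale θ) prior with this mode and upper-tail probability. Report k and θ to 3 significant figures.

k ≈ 2.54, θ ≈ 60

Gamma(k,θ) with k>1 has mode (k−1)θ, so θ = 92.1/(k−1).
Need P(X < 280) = 0.9 with θ tied to k this way. Start at k = 2, θ = 92.1: P(X<280) ≈ 0.807.
Too low — raise k to concentrate. Iterating converges to k ≈ 2.54.
Then θ = 92.1/(2.54−1) ≈ 60.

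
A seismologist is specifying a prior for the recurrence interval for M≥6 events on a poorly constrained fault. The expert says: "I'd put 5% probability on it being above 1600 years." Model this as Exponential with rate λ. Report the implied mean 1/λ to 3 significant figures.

P(T > 1600.0) = e^(−λ·1600.0) = 0.05, so λ = −ln(0.05)/1600.0 = 0.00187.
Mean = 1/λ = 534 years.

mean ≈ 534 years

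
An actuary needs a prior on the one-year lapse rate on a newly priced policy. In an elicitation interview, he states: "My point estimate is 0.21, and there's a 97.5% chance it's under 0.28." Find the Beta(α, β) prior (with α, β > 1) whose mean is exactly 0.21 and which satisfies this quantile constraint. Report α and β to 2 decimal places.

α ≈ 30.18, β ≈ 113.54

With mean 0.21 fixed, write α = 0.21s, β = 0.79s where s = α+β.
Need P(θ < 0.28) = 0.975 under Beta(0.21s, 0.79s). Normal approximation: (q−m)/√(m(1−m)/s) ≈ z_{0.975} = 1.96, so s ≈ 0.21·0.79·(1.96)²/(0.28−0.21)² = 130.1.
At s = 130.1: P(θ<0.28) ≈ 0.969. Adjusting to match 0.975 gives s ≈ 143.72.
So α = 0.21·143.72 ≈ 30.18, β = 0.79·143.72 ≈ 113.54.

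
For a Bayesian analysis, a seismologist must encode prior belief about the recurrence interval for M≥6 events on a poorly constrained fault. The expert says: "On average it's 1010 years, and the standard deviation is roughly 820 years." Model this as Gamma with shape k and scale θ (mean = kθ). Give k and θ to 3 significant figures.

For Gamma(k, scale θ): mean = kθ, variance = kθ², so CV = 1/√k.
CV = SD/mean = 820/1010 = 0.8119, hence k = 1/CV² = 1.52.
Then θ = mean/k = 1010/1.52 = 666.

k ≈ 1.52, θ ≈ 666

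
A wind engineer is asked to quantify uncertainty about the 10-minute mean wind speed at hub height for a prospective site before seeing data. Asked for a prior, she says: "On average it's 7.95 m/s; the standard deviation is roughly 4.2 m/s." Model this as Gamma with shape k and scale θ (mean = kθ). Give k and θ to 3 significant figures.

For Gamma(k, scale θ): mean = kθ, variance = kθ², so CV = 1/√k.
CV = SD/mean = 4.2/7.95 = 0.5283, hence k = 1/CV² = 3.58.
Then θ = mean/k = 7.95/3.58 = 2.22.

k ≈ 3.58, θ ≈ 2.22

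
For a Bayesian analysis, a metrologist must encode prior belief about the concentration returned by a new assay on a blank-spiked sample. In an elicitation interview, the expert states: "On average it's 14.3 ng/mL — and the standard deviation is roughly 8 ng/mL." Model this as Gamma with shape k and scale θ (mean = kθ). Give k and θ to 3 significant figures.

k ≈ 3.2, θ ≈ 4.48

For Gamma(k, scale θ): mean = kθ, variance = kθ², so CV = 1/√k.
CV = SD/mean = 8/14.3 = 0.5594, hence k = 1/CV² = 3.2.
Then θ = mean/k = 14.3/3.2 = 4.48.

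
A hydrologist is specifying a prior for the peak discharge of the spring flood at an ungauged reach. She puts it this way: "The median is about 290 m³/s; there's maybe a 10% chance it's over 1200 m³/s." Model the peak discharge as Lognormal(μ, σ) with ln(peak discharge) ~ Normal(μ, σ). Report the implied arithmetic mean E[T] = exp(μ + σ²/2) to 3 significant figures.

If T ~ Lognormal(μ,σ) then ln T ~ Normal(μ,σ), so the p-quantile of ln T is μ + z_p·σ.
ln(290) = 5.67 and ln(1200) = 7.09; z_{0.5} = 0, z_{0.9} = 1.282.
σ = (7.09 − 5.67)/(1.282 − (0)) = 1.108.
μ = 5.67 − (0)·1.108 = 5.670.
E[T] = exp(μ + σ²/2) = exp(5.670 + 0.6140) = 536 m³/s.

E[T] ≈ 536 m³/s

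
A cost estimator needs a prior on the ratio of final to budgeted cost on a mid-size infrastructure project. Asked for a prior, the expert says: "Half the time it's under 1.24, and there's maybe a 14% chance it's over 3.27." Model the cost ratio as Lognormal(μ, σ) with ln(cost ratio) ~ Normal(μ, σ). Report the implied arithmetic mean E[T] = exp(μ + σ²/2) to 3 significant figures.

If T ~ Lognormal(μ,σ) then ln T ~ Normal(μ,σ), so the p-quantile of ln T is μ + z_p·σ.
ln(1.24) = 0.2151 and ln(3.27) = 1.185; z_{0.5} = 0, z_{0.86} = 1.08.
σ = (1.185 − 0.2151)/(1.08 − (0)) = 0.898.
μ = 0.2151 − (0)·0.898 = 0.215.
E[T] = exp(μ + σ²/2) = exp(0.215 + 0.4028) = 1.86.

E[T] ≈ 1.86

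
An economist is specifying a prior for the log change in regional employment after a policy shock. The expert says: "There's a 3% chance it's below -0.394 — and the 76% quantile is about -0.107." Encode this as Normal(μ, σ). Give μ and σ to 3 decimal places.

For Normal(μ,σ), the p-quantile is μ + z_p·σ. Here z_{0.03} = -1.881, z_{0.76} = 0.7063.
So -0.394 = μ − 1.881σ and -0.107 = μ + 0.7063σ.
Subtracting: σ = (-0.107 − -0.394)/(0.7063 − (-1.881)) = 0.111.
Then μ = -0.394 − (-1.881)·0.111 = -0.185.

μ = -0.185, σ = 0.111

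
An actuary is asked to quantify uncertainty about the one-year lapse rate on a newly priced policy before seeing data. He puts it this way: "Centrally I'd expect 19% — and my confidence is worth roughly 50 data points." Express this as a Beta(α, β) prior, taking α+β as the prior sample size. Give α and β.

Under the effective-sample-size interpretation, Beta(α, β) has prior mean α/(α+β) and prior sample size α+β.
So α+β = 50 and α/(α+β) = 0.19, giving α = 0.19·50 = 9.5 and β = 50 − 9.5 = 40.5.

α = 9.5, β = 40.5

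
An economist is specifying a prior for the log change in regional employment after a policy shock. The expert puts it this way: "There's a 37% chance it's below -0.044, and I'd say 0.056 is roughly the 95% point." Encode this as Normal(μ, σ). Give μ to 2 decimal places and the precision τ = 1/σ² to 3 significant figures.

For Normal(μ,σ), the p-quantile is μ + z_p·σ. Here z_{0.37} = -0.3319, z_{0.95} = 1.645.
So -0.044 = μ − 0.3319σ and 0.056 = μ + 1.645σ.
Subtracting: σ = (0.056 − -0.044)/(1.645 − (-0.3319)) = 0.05.
Then μ = -0.044 − (-0.3319)·0.05 = -0.03.
Precision τ = 1/σ² = 1/0.05059² = 391.

μ = -0.03, τ = 391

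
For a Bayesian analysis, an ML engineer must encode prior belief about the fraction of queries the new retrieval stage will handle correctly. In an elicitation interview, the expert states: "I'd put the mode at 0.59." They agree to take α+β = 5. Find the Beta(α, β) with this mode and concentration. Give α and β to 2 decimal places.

For α,β > 1 the Beta mode is (α−1)/(α+β−2). With α+β = 5, the mode is (α−1)/3.
Set (α−1)/3 = 0.59 → α = 1 + 0.59·3 = 2.77.
β = 5 − α = 2.23.

α = 2.77, β = 2.23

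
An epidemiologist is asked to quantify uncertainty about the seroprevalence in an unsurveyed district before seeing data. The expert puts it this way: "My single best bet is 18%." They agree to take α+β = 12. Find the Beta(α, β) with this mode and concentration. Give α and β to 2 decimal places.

For α,β > 1 the Beta mode is (α−1)/(α+β−2). With α+β = 12, the mode is (α−1)/10.
Set (α−1)/10 = 0.18 → α = 1 + 0.18·10 = 2.80.
β = 12 − α = 9.20.

α = 2.80, β = 9.20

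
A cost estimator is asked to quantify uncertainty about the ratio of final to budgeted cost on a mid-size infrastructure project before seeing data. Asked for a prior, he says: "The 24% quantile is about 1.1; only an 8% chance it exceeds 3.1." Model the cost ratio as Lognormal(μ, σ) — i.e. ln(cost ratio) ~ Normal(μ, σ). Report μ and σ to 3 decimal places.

If T ~ Lognormal(μ,σ) then ln T ~ Normal(μ,σ), so the p-quantile of ln T is μ + z_p·σ.
ln(1.1) = 0.09531 and ln(3.1) = 1.131; z_{0.24} = -0.7063, z_{0.92} = 1.405.
σ = (1.131 − 0.09531)/(1.405 − (-0.7063)) = 0.491.
μ = 0.09531 − (-0.7063)·0.491 = 0.442.

μ ≈ 0.442, σ ≈ 0.491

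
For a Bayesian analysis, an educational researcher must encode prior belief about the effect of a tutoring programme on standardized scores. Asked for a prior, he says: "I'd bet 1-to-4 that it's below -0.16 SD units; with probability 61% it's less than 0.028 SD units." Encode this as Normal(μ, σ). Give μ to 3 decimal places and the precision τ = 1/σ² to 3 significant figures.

The p-quantile of Normal(μ,σ) is μ + z_p·σ, with z_{0.2} = -0.8416 and z_{0.61} = 0.2793.
Eliminate σ: μ = (z₂·x₁ − z₁·x₂)/(z₂ − z₁) = (0.2793·-0.16 − (-0.8416)·0.028)/1.121 = -0.019.
Then σ = (x₂ − x₁)/(z₂ − z₁) = (0.028 − -0.16)/1.121 = 0.168.
Precision τ = 1/σ² = 1/0.1677² = 35.6.

μ = -0.019, τ = 35.6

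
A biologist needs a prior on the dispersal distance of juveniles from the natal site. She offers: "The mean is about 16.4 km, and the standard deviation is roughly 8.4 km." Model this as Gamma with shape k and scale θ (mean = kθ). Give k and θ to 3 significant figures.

k ≈ 3.81, θ ≈ 4.3

For Gamma(k, scale θ): mean = kθ, variance = kθ², so CV = 1/√k.
CV = SD/mean = 8.4/16.4 = 0.5122, hence k = 1/CV² = 3.81.
Then θ = mean/k = 16.4/3.81 = 4.3.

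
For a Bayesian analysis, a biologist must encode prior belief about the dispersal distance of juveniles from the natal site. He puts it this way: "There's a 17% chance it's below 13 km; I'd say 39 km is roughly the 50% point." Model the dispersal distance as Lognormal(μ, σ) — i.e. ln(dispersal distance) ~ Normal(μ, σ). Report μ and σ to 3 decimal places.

μ ≈ 3.664, σ ≈ 1.151

If T ~ Lognormal(μ,σ) then ln T ~ Normal(μ,σ), so the p-quantile of ln T is μ + z_p·σ.
ln(13) = 2.565 and ln(39) = 3.664; z_{0.17} = -0.9542, z_{0.5} = 0.
σ = (3.664 − 2.565)/(0 − (-0.9542)) = 1.151.
μ = 2.565 − (-0.9542)·1.151 = 3.664.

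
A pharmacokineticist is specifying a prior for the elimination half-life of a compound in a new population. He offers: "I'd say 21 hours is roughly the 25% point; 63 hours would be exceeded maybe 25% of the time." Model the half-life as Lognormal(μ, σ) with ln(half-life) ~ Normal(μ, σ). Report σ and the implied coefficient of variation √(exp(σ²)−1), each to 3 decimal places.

σ ≈ 0.814, CV ≈ 0.970

If T ~ Lognormal(μ,σ) then ln T ~ Normal(μ,σ), so the p-quantile of ln T is μ + z_p·σ.
ln(21) = 3.045 and ln(63) = 4.143; z_{0.25} = -0.6745, z_{0.75} = 0.6745.
σ = (4.143 − 3.045)/(0.6745 − (-0.6745)) = 0.814.
μ = 3.045 − (-0.6745)·0.814 = 3.594.
CV = √(exp(σ²)−1) = √(exp(0.6633)−1) = 0.970.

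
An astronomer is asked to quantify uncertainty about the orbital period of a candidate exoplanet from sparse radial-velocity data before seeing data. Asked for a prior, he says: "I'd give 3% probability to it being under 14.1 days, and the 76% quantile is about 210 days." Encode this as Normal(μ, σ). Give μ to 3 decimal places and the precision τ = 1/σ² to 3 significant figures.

μ = 156.517, τ = 0.000174

For Normal(μ,σ), the p-quantile is μ + z_p·σ. Here z_{0.03} = -1.881, z_{0.76} = 0.7063.
So 14.1 = μ − 1.881σ and 210 = μ + 0.7063σ.
Subtracting: σ = (210 − 14.1)/(0.7063 − (-1.881)) = 75.722.
Then μ = 14.1 − (-1.881)·75.722 = 156.517.
Precision τ = 1/σ² = 1/75.72² = 0.000174.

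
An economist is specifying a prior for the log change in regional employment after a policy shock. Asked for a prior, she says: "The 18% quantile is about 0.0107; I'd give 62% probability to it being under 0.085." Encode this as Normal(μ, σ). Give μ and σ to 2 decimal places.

μ = 0.07, σ = 0.06

For Normal(μ,σ), the p-quantile is μ + z_p·σ. Here z_{0.18} = -0.9154, z_{0.62} = 0.3055.
So 0.0107 = μ − 0.9154σ and 0.085 = μ + 0.3055σ.
Subtracting: σ = (0.085 − 0.0107)/(0.3055 − (-0.9154)) = 0.06.
Then μ = 0.0107 − (-0.9154)·0.06 = 0.07.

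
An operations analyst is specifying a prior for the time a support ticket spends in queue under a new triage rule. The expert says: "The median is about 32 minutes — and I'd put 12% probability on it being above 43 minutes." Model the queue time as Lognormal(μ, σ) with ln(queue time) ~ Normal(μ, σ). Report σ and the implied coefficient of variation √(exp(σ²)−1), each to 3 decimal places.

σ ≈ 0.251, CV ≈ 0.255

If T ~ Lognormal(μ,σ) then ln T ~ Normal(μ,σ), so the p-quantile of ln T is μ + z_p·σ.
ln(32) = 3.466 and ln(43) = 3.761; z_{0.5} = 0, z_{0.88} = 1.175.
σ = (3.761 − 3.466)/(1.175 − (0)) = 0.251.
μ = 3.466 − (0)·0.251 = 3.466.
CV = √(exp(σ²)−1) = √(exp(0.0632)−1) = 0.255.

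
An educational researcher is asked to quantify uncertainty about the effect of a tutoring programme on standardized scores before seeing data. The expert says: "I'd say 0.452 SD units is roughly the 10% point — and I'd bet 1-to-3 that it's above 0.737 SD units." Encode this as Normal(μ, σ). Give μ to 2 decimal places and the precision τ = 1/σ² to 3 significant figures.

The p-quantile of Normal(μ,σ) is μ + z_p·σ, with z_{0.1} = -1.282 and z_{0.75} = 0.6745.
Eliminate σ: μ = (z₂·x₁ − z₁·x₂)/(z₂ − z₁) = (0.6745·0.452 − (-1.282)·0.737)/1.956 = 0.64.
Then σ = (x₂ − x₁)/(z₂ − z₁) = (0.737 − 0.452)/1.956 = 0.15.
Precision τ = 1/σ² = 1/0.1457² = 47.1.

μ = 0.64, τ = 47.1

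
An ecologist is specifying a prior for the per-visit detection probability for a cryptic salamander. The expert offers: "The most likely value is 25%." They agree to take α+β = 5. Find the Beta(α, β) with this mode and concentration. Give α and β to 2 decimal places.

α = 1.75, β = 3.25

For α,β > 1 the Beta mode is (α−1)/(α+β−2). With α+β = 5, the mode is (α−1)/3.
Set (α−1)/3 = 0.25 → α = 1 + 0.25·3 = 1.75.
β = 5 − α = 3.25.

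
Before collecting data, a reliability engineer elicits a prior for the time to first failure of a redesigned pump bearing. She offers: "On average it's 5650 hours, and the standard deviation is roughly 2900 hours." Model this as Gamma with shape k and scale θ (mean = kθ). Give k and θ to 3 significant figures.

For Gamma(k, scale θ): mean = kθ, variance = kθ², so CV = 1/√k.
CV = SD/mean = 2900/5650 = 0.5133, hence k = 1/CV² = 3.8.
Then θ = mean/k = 5650/3.8 = 1490.

k ≈ 3.8, θ ≈ 1490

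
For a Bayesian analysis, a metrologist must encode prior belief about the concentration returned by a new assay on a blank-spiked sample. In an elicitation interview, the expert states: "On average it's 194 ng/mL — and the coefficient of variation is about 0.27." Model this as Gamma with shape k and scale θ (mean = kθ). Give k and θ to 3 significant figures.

For Gamma(k, scale θ): mean = kθ, variance = kθ², so CV = 1/√k.
CV = 0.27, hence k = 1/CV² = 13.7.
Then θ = mean/k = 194/13.7 = 14.1.

k ≈ 13.7, θ ≈ 14.1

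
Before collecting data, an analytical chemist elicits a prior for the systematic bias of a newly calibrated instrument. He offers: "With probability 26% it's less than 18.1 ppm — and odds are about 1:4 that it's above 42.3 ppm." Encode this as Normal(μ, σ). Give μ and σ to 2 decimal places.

The p-quantile of Normal(μ,σ) is μ + z_p·σ, with z_{0.26} = -0.6433 and z_{0.8} = 0.8416.
Eliminate σ: μ = (z₂·x₁ − z₁·x₂)/(z₂ − z₁) = (0.8416·18.1 − (-0.6433)·42.3)/1.485 = 28.58.
Then σ = (x₂ − x₁)/(z₂ − z₁) = (42.3 − 18.1)/1.485 = 16.30.

μ = 28.58, σ = 16.30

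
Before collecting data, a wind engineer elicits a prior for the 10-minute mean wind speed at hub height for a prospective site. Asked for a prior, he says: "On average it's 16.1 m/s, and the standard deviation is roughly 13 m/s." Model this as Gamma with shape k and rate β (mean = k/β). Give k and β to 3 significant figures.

For Gamma(k, rate β): mean = k/β, variance = k/β², so CV = 1/√k.
CV = SD/mean = 13/16.1 = 0.8075, hence k = 1/CV² = 1.53.
Then β = k/mean = 1.53/16.1 = 0.0953.

k ≈ 1.53, β ≈ 0.0953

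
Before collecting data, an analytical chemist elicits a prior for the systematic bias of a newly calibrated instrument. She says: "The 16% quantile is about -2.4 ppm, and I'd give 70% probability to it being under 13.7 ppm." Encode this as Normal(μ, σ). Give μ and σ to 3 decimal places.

For Normal(μ,σ), the p-quantile is μ + z_p·σ. Here z_{0.16} = -0.9945, z_{0.7} = 0.5244.
So -2.4 = μ − 0.9945σ and 13.7 = μ + 0.5244σ.
Subtracting: σ = (13.7 − -2.4)/(0.5244 − (-0.9945)) = 10.600.
Then μ = -2.4 − (-0.9945)·10.600 = 8.141.

μ = 8.141, σ = 10.600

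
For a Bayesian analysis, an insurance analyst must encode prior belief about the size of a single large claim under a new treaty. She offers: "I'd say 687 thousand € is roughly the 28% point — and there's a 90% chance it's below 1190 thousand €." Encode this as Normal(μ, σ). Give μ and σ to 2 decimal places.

μ = 844.25, σ = 269.79

For Normal(μ,σ), the p-quantile is μ + z_p·σ. Here z_{0.28} = -0.5828, z_{0.9} = 1.282.
So 687 = μ − 0.5828σ and 1190 = μ + 1.282σ.
Subtracting: σ = (1190 − 687)/(1.282 − (-0.5828)) = 269.79.
Then μ = 687 − (-0.5828)·269.79 = 844.25.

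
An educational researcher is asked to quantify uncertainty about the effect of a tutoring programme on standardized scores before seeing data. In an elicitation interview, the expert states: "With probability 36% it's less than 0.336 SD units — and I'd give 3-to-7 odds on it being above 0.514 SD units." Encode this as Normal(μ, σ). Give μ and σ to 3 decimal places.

For Normal(μ,σ), the p-quantile is μ + z_p·σ. Here z_{0.36} = -0.3585, z_{0.7} = 0.5244.
So 0.336 = μ − 0.3585σ and 0.514 = μ + 0.5244σ.
Subtracting: σ = (0.514 − 0.336)/(0.5244 − (-0.3585)) = 0.202.
Then μ = 0.336 − (-0.3585)·0.202 = 0.408.

μ = 0.408, σ = 0.202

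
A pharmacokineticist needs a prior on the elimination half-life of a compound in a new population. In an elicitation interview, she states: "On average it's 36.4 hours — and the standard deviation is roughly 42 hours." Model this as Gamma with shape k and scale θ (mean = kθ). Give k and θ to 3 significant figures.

k ≈ 0.751, θ ≈ 48.5

For Gamma(k, scale θ): mean = kθ, variance = kθ², so CV = 1/√k.
CV = SD/mean = 42/36.4 = 1.154, hence k = 1/CV² = 0.751.
Then θ = mean/k = 36.4/0.751 = 48.5.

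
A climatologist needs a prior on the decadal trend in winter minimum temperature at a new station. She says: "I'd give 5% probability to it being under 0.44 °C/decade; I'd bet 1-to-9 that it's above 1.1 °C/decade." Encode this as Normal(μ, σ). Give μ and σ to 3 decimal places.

μ = 0.811, σ = 0.226

The p-quantile of Normal(μ,σ) is μ + z_p·σ, with z_{0.05} = -1.645 and z_{0.9} = 1.282.
Eliminate σ: μ = (z₂·x₁ − z₁·x₂)/(z₂ − z₁) = (1.282·0.44 − (-1.645)·1.1)/2.926 = 0.811.
Then σ = (x₂ − x₁)/(z₂ − z₁) = (1.1 − 0.44)/2.926 = 0.226.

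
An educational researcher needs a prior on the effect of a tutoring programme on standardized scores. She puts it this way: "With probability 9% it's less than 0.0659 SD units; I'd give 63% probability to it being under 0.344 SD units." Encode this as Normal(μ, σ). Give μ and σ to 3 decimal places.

The p-quantile of Normal(μ,σ) is μ + z_p·σ, with z_{0.09} = -1.341 and z_{0.63} = 0.3319.
Eliminate σ: μ = (z₂·x₁ − z₁·x₂)/(z₂ − z₁) = (0.3319·0.0659 − (-1.341)·0.344)/1.673 = 0.289.
Then σ = (x₂ − x₁)/(z₂ − z₁) = (0.344 − 0.0659)/1.673 = 0.166.

μ = 0.289, σ = 0.166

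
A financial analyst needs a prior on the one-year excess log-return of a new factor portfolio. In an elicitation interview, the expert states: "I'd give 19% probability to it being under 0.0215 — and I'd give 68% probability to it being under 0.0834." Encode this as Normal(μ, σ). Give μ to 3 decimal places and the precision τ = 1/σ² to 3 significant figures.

μ = 0.062, τ = 473

The p-quantile of Normal(μ,σ) is μ + z_p·σ, with z_{0.19} = -0.8779 and z_{0.68} = 0.4677.
Eliminate σ: μ = (z₂·x₁ − z₁·x₂)/(z₂ − z₁) = (0.4677·0.0215 − (-0.8779)·0.0834)/1.346 = 0.062.
Then σ = (x₂ − x₁)/(z₂ − z₁) = (0.0834 − 0.0215)/1.346 = 0.046.
Precision τ = 1/σ² = 1/0.046² = 473.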